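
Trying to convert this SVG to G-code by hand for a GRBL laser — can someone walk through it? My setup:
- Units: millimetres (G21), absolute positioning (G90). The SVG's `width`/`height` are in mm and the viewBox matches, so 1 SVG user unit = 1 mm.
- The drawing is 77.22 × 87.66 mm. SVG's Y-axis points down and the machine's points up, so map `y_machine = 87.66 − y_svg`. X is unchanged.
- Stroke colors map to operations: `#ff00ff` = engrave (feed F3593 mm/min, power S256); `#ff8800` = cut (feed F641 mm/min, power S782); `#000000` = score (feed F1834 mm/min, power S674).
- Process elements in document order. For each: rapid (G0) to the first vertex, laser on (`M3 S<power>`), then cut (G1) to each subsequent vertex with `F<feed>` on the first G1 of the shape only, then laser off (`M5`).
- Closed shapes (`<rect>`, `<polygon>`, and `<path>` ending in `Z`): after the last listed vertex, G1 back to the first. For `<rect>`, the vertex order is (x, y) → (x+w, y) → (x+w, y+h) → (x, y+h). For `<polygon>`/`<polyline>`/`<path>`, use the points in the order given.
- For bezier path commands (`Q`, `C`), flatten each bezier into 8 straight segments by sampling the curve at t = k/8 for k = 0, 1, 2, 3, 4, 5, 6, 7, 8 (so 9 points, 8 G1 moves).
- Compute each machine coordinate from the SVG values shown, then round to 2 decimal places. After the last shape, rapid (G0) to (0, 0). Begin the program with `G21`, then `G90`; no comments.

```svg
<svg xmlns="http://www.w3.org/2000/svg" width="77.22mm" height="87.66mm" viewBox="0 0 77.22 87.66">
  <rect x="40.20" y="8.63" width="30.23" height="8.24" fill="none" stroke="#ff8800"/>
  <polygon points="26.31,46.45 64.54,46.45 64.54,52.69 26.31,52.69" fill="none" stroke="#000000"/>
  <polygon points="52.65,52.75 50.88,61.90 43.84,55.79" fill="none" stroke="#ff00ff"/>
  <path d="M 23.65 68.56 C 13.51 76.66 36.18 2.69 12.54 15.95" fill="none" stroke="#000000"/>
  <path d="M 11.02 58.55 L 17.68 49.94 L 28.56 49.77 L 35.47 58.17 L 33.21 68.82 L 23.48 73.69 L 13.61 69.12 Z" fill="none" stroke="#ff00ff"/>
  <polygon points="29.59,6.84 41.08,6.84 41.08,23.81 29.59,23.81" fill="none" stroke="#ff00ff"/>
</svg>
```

G21
G90
G0 X40.20 Y79.03
M3 S782
G1 X70.43 Y79.03 F641
G1 X70.43 Y70.79
G1 X40.20 Y70.79
G1 X40.20 Y79.03
M5
G0 X26.31 Y41.21
M3 S674
G1 X64.54 Y41.21 F1834
G1 X64.54 Y34.97
G1 X26.31 Y34.97
G1 X26.31 Y41.21
M5
G0 X52.65 Y34.91
M3 S256
G1 X50.88 Y25.76 F3593
G1 X43.84 Y31.87
G1 X52.65 Y34.91
M5
G0 X23.65 Y19.10
M3 S674
G1 X21.23 Y19.58 F1834
G1 X20.96 Y25.77
G1 X21.91 Y35.68
G1 X23.16 Y47.34
G1 X23.77 Y58.76
G1 X22.82 Y67.94
G1 X19.39 Y72.92
G1 X12.54 Y71.71
M5
G0 X11.02 Y29.11
M3 S256
G1 X17.68 Y37.72 F3593
G1 X28.56 Y37.89
G1 X35.47 Y29.49
G1 X33.21 Y18.84
G1 X23.48 Y13.97
G1 X13.61 Y18.54
G1 X11.02 Y29.11
M5
G0 X29.59 Y80.82
M3 S256
G1 X41.08 Y80.82 F3593
G1 X41.08 Y63.85
G1 X29.59 Y63.85
G1 X29.59 Y80.82
M5
G0 X0.00 Y0.00

Since the viewBox matches the mm dimensions, user units are millimetres directly. The only transform is the Y-flip y_m = 87.66 − y_svg.

Shape 1 is a rectangle drawn with `<rect>`. Its stroke #ff8800 means cut at S782, F641. After flipping Y the toolpath is (40.20,79.03) → (70.43,79.03) → (70.43,70.79) → (40.20,70.79) → (40.20,79.03), returning to the start.

Shape 2 is a rectangle drawn with `<polygon>`. Its stroke #000000 means score at S674, F1834. After flipping Y the toolpath is (26.31,41.21) → (64.54,41.21) → (64.54,34.97) → (26.31,34.97) → (26.31,41.21), returning to the start.

Shape 3 is a regular polygon drawn with `<polygon>`. Its stroke #ff00ff means engrave at S256, F3593. After flipping Y the toolpath is (52.65,34.91) → (50.88,25.76) → (43.84,31.87) → (52.65,34.91), returning to the start.

Shape 4 is a cubic bezier drawn with `<path>`. Its stroke #000000 means score at S674, F1834. After flipping Y the toolpath is (23.65,19.10) → (21.23,19.58) → (20.96,25.77) → (21.91,35.68) → (23.16,47.34) → (23.77,58.76) → (22.82,67.94) → (19.39,72.92) → (12.54,71.71).

Shape 5 is a regular polygon drawn with `<path>`. Its stroke #ff00ff means engrave at S256, F3593. After flipping Y the toolpath is (11.02,29.11) → (17.68,37.72) → (28.56,37.89) → (35.47,29.49) → (33.21,18.84) → (23.48,13.97) → (13.61,18.54) → (11.02,29.11), returning to the start.

Shape 6 is a rectangle drawn with `<polygon>`. Its stroke #ff00ff means engrave at S256, F3593. After flipping Y the toolpath is (29.59,80.82) → (41.08,80.82) → (41.08,63.85) → (29.59,63.85) → (29.59,80.82), returning to the start.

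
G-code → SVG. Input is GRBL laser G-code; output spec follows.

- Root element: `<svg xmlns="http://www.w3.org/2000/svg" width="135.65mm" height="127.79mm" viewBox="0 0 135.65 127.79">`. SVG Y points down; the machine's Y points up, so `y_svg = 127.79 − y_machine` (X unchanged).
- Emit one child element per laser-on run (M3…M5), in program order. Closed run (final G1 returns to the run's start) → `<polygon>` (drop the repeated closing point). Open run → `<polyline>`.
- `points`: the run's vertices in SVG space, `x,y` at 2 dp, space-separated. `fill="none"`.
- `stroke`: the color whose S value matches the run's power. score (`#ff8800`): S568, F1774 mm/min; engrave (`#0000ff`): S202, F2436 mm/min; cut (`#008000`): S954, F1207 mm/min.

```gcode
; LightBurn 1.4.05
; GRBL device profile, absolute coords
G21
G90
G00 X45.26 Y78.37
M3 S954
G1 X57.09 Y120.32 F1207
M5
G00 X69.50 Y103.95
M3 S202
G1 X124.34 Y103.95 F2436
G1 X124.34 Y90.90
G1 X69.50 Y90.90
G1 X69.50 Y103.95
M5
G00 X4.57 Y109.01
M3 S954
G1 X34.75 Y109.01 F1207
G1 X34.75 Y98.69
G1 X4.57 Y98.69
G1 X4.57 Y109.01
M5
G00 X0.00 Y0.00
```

Machine Y-up, SVG Y-down with viewBox height 127.79, so y_svg = 127.79 − y_machine; X carries over.

Run 1: the run's S954 means `#008000` (cut). The run is open, so emit a `<polyline>` with points (Y-flipped): 45.26,49.42 57.09,7.47.

Run 2: S202 ⇒ engrave layer `#0000ff`. The run returns to its start, so emit a `<polygon>` with points (Y-flipped): 69.50,23.84 124.34,23.84 124.34,36.89 69.50,36.89.

Run 3: S954 ⇒ cut layer `#008000`. The run returns to its start, so emit a `<polygon>` with points (Y-flipped): 4.57,18.78 34.75,18.78 34.75,29.10 4.57,29.10.

<svg xmlns="http://www.w3.org/2000/svg" width="135.65mm" height="127.79mm" viewBox="0 0 135.65 127.79">
  <polyline points="45.26,49.42 57.09,7.47" fill="none" stroke="#008000"/>
  <polygon points="69.50,23.84 124.34,23.84 124.34,36.89 69.50,36.89" fill="none" stroke="#0000ff"/>
  <polygon points="4.57,18.78 34.75,18.78 34.75,29.10 4.57,29.10" fill="none" stroke="#008000"/>
</svg>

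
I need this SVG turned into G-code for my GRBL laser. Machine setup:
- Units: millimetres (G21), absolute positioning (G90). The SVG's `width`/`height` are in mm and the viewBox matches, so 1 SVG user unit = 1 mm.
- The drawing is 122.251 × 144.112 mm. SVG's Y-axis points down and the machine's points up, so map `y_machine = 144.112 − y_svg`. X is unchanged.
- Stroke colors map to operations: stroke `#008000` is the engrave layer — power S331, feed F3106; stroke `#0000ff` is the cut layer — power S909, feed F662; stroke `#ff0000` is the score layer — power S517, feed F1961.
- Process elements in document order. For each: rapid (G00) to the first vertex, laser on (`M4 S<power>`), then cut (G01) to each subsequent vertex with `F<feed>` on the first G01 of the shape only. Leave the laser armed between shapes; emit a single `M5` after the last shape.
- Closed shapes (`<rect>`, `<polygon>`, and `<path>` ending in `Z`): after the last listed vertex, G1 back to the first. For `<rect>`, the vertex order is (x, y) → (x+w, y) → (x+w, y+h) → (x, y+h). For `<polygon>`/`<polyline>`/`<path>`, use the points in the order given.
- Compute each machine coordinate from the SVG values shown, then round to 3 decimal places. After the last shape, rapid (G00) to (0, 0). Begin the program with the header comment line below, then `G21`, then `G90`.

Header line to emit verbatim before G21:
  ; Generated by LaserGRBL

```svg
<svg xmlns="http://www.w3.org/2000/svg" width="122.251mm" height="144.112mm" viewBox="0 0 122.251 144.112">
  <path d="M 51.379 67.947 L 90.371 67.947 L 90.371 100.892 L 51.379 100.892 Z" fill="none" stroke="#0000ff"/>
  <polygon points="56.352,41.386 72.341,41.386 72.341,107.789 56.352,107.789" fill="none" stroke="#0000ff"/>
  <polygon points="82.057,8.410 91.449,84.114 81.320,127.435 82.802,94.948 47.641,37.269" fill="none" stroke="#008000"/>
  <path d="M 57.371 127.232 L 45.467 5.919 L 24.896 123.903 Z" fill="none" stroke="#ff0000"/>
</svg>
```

Since the viewBox matches the mm dimensions, user units are millimetres directly. The only transform is the Y-flip y_m = 144.112 − y_svg.

Shape 1 is a rectangle drawn with `<path>`. Its stroke #0000ff means cut at S909, F662. After flipping Y the toolpath is (51.379,76.165) → (90.371,76.165) → (90.371,43.220) → (51.379,43.220) → (51.379,76.165), returning to the start.

Shape 2 is a rectangle drawn with `<polygon>`. Its stroke #0000ff means cut at S909, F662. After flipping Y the toolpath is (56.352,102.726) → (72.341,102.726) → (72.341,36.323) → (56.352,36.323) → (56.352,102.726), returning to the start.

Shape 3 is a closed polygon drawn with `<polygon>`. Its stroke #008000 means engrave at S331, F3106. After flipping Y the toolpath is (82.057,135.702) → (91.449,59.998) → (81.320,16.677) → (82.802,49.164) → (47.641,106.843) → (82.057,135.702), returning to the start.

Shape 4 is a closed polygon drawn with `<path>`. Its stroke #ff0000 means score at S517, F1961. After flipping Y the toolpath is (57.371,16.880) → (45.467,138.193) → (24.896,20.209) → (57.371,16.880), returning to the start.

; Generated by LaserGRBL
G21
G90
G00 X51.379 Y76.165
M4 S909
G01 X90.371 Y76.165 F662
G01 X90.371 Y43.220
G01 X51.379 Y43.220
G01 X51.379 Y76.165
G00 X56.352 Y102.726
M4 S909
G01 X72.341 Y102.726 F662
G01 X72.341 Y36.323
G01 X56.352 Y36.323
G01 X56.352 Y102.726
G00 X82.057 Y135.702
M4 S331
G01 X91.449 Y59.998 F3106
G01 X81.320 Y16.677
G01 X82.802 Y49.164
G01 X47.641 Y106.843
G01 X82.057 Y135.702
G00 X57.371 Y16.880
M4 S517
G01 X45.467 Y138.193 F1961
G01 X24.896 Y20.209
G01 X57.371 Y16.880
M5
G00 X0.000 Y0.000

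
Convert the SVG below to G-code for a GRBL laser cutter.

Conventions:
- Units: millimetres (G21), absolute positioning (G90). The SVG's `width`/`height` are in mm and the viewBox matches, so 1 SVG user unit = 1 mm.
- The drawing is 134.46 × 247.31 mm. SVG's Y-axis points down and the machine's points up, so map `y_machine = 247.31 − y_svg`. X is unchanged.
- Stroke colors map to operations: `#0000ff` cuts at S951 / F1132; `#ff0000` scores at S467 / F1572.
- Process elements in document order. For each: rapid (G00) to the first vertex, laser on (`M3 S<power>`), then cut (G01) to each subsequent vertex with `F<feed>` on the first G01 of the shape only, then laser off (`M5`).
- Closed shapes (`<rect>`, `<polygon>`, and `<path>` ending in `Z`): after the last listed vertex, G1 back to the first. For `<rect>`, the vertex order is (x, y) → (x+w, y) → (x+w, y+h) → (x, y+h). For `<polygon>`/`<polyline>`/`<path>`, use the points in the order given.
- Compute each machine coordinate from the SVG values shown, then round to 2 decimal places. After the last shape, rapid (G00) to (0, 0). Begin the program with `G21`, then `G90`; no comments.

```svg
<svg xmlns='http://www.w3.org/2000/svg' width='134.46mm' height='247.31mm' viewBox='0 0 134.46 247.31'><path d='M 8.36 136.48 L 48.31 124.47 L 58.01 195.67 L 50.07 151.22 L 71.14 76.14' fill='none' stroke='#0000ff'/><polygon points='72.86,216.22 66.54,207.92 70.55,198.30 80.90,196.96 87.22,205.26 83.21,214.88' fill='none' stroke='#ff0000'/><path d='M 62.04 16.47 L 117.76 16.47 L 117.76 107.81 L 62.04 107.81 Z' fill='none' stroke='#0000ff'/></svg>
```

G21
G90
G00 X8.36 Y110.83
M3 S951
G01 X48.31 Y122.84 F1132
G01 X58.01 Y51.64
G01 X50.07 Y96.09
G01 X71.14 Y171.17
M5
G00 X72.86 Y31.09
M3 S467
G01 X66.54 Y39.39 F1572
G01 X70.55 Y49.01
G01 X80.90 Y50.35
G01 X87.22 Y42.05
G01 X83.21 Y32.43
G01 X72.86 Y31.09
M5
G00 X62.04 Y230.84
M3 S951
G01 X117.76 Y230.84 F1132
G01 X117.76 Y139.50
G01 X62.04 Y139.50
G01 X62.04 Y230.84
M5
G00 X0.00 Y0.00

Since the viewBox matches the mm dimensions, user units are millimetres directly. The only transform is the Y-flip y_m = 247.31 − y_svg.

Shape 1 is a open polyline drawn with `<path>`. Its stroke #0000ff means cut at S951, F1132. After flipping Y the toolpath is (8.36,110.83) → (48.31,122.84) → (58.01,51.64) → (50.07,96.09) → (71.14,171.17).

Shape 2 is a regular polygon drawn with `<polygon>`. Its stroke #ff0000 means score at S467, F1572. After flipping Y the toolpath is (72.86,31.09) → (66.54,39.39) → (70.55,49.01) → (80.90,50.35) → (87.22,42.05) → (83.21,32.43) → (72.86,31.09), returning to the start.

Shape 3 is a rectangle drawn with `<path>`. Its stroke #0000ff means cut at S951, F1132. After flipping Y the toolpath is (62.04,230.84) → (117.76,230.84) → (117.76,139.50) → (62.04,139.50) → (62.04,230.84), returning to the start.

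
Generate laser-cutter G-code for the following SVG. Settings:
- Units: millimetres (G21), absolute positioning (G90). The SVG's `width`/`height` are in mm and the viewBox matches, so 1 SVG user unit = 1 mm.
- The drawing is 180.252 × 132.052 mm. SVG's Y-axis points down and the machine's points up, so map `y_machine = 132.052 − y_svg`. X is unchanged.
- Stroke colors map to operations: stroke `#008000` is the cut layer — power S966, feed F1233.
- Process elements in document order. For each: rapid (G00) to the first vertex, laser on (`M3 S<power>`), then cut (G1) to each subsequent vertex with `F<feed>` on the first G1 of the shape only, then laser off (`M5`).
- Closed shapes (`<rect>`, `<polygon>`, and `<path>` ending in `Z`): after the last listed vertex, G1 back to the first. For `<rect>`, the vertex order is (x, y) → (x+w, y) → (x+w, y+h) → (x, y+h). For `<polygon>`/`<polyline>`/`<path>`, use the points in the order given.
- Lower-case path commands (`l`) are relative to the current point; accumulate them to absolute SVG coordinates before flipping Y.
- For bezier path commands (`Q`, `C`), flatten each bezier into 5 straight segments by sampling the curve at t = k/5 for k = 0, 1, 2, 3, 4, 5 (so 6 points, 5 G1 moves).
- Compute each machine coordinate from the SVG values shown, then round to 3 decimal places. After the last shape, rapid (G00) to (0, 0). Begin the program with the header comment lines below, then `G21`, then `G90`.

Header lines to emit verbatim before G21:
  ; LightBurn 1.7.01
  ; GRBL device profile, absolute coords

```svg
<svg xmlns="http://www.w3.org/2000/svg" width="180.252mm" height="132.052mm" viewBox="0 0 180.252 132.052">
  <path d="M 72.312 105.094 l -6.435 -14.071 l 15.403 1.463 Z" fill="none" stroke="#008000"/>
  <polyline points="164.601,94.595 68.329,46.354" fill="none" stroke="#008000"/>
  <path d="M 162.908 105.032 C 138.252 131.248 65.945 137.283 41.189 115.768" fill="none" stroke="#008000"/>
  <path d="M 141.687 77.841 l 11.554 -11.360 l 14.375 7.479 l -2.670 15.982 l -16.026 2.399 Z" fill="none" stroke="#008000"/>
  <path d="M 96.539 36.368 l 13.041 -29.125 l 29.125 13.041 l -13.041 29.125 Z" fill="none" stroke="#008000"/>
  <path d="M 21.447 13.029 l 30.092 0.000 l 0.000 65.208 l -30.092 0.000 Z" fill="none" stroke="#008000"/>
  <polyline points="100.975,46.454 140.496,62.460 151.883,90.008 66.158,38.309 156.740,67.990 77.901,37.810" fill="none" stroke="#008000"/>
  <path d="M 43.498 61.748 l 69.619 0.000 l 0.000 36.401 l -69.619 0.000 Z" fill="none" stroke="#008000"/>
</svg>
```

viewBox `0 0 180.252 132.052` with mm width/height → 1 unit = 1 mm. Flip: y_m = 132.052 − y_svg.

**Shape 1** — `<path>` regular polygon, stroke `#008000` → cut (S966, F1233). Machine vertices: (72.312,26.958) → (65.877,41.029) → (81.280,39.566) → (72.312,26.958). Closed: final G1 returns to the first vertex.

**Shape 2** — `<polyline>` line segment, stroke `#008000` → cut (S966, F1233). Machine vertices: (164.601,37.457) → (68.329,85.698). Open path.

**Shape 3** — `<path>` cubic bezier, stroke `#008000` → cut (S966, F1233). Control points (SVG): P0=(162.908,105.032), P1=(138.252,131.248), P2=(65.945,137.283), P3=(41.189,115.768); sampled at t=k/5. Machine vertices: (162.908,27.020) → (143.158,13.771) → (116.541,5.719) → (87.628,3.218) → (60.987,6.622) → (41.189,16.284). Open path.

**Shape 4** — `<path>` regular polygon, stroke `#008000` → cut (S966, F1233). Machine vertices: (141.687,54.211) → (153.241,65.571) → (167.616,58.092) → (164.946,42.110) → (148.920,39.711) → (141.687,54.211). Closed: final G1 returns to the first vertex.

**Shape 5** — `<path>` regular polygon, stroke `#008000` → cut (S966, F1233). Machine vertices: (96.539,95.684) → (109.580,124.809) → (138.705,111.768) → (125.664,82.643) → (96.539,95.684). Closed: final G1 returns to the first vertex.

**Shape 6** — `<path>` rectangle, stroke `#008000` → cut (S966, F1233). Machine vertices: (21.447,119.023) → (51.539,119.023) → (51.539,53.815) → (21.447,53.815) → (21.447,119.023). Closed: final G1 returns to the first vertex.

**Shape 7** — `<polyline>` open polyline, stroke `#008000` → cut (S966, F1233). Machine vertices: (100.975,85.598) → (140.496,69.592) → (151.883,42.044) → (66.158,93.743) → (156.740,64.062) → (77.901,94.242). Open path.

**Shape 8** — `<path>` rectangle, stroke `#008000` → cut (S966, F1233). Machine vertices: (43.498,70.304) → (113.117,70.304) → (113.117,33.903) → (43.498,33.903) → (43.498,70.304). Closed: final G1 returns to the first vertex.

; LightBurn 1.7.01
; GRBL device profile, absolute coords
G21
G90
G00 X72.312 Y26.958
M3 S966
G1 X65.877 Y41.029 F1233
G1 X81.280 Y39.566
G1 X72.312 Y26.958
M5
G00 X164.601 Y37.457
M3 S966
G1 X68.329 Y85.698 F1233
M5
G00 X162.908 Y27.020
M3 S966
G1 X143.158 Y13.771 F1233
G1 X116.541 Y5.719
G1 X87.628 Y3.218
G1 X60.987 Y6.622
G1 X41.189 Y16.284
M5
G00 X141.687 Y54.211
M3 S966
G1 X153.241 Y65.571 F1233
G1 X167.616 Y58.092
G1 X164.946 Y42.110
G1 X148.920 Y39.711
G1 X141.687 Y54.211
M5
G00 X96.539 Y95.684
M3 S966
G1 X109.580 Y124.809 F1233
G1 X138.705 Y111.768
G1 X125.664 Y82.643
G1 X96.539 Y95.684
M5
G00 X21.447 Y119.023
M3 S966
G1 X51.539 Y119.023 F1233
G1 X51.539 Y53.815
G1 X21.447 Y53.815
G1 X21.447 Y119.023
M5
G00 X100.975 Y85.598
M3 S966
G1 X140.496 Y69.592 F1233
G1 X151.883 Y42.044
G1 X66.158 Y93.743
G1 X156.740 Y64.062
G1 X77.901 Y94.242
M5
G00 X43.498 Y70.304
M3 S966
G1 X113.117 Y70.304 F1233
G1 X113.117 Y33.903
G1 X43.498 Y33.903
G1 X43.498 Y70.304
M5
G00 X0.000 Y0.000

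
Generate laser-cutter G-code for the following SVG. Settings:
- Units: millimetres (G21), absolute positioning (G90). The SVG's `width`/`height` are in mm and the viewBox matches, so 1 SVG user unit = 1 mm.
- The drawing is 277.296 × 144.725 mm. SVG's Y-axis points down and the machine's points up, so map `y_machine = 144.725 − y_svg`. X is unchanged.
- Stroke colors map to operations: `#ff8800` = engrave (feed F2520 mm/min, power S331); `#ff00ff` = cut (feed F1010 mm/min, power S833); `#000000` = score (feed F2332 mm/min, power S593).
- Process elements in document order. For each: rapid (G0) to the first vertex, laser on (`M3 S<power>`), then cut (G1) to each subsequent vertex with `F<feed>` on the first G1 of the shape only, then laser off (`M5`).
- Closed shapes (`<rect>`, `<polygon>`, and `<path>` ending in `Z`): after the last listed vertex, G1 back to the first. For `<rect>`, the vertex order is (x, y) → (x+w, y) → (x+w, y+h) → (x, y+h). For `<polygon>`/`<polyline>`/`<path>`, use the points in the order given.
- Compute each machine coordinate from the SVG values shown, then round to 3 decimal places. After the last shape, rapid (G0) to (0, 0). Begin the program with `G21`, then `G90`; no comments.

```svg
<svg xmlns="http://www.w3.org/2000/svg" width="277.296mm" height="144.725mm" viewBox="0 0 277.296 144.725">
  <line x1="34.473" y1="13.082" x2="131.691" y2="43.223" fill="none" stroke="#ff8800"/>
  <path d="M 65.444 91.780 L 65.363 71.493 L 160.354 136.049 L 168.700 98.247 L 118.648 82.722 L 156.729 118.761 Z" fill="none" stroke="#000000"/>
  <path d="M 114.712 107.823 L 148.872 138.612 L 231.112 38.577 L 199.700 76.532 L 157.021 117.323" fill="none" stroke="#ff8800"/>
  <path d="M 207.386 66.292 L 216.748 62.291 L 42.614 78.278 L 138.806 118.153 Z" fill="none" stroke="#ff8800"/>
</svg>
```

viewBox `0 0 277.296 144.725` with mm width/height → 1 unit = 1 mm. Flip: y_m = 144.725 − y_svg.

**Shape 1** — `<line>` line segment, stroke `#ff8800` → engrave (S331, F2520). Machine vertices: (34.473,131.643) → (131.691,101.502). Open path.

**Shape 2** — `<path>` closed polygon, stroke `#000000` → score (S593, F2332). Machine vertices: (65.444,52.945) → (65.363,73.232) → (160.354,8.676) → (168.700,46.478) → (118.648,62.003) → (156.729,25.964) → (65.444,52.945). Closed: final G1 returns to the first vertex.

**Shape 3** — `<path>` open polyline, stroke `#ff8800` → engrave (S331, F2520). Machine vertices: (114.712,36.902) → (148.872,6.113) → (231.112,106.148) → (199.700,68.193) → (157.021,27.402). Open path.

**Shape 4** — `<path>` closed polygon, stroke `#ff8800` → engrave (S331, F2520). Machine vertices: (207.386,78.433) → (216.748,82.434) → (42.614,66.447) → (138.806,26.572) → (207.386,78.433). Closed: final G1 returns to the first vertex.

G21
G90
G0 X34.473 Y131.643
M3 S331
G1 X131.691 Y101.502 F2520
M5
G0 X65.444 Y52.945
M3 S593
G1 X65.363 Y73.232 F2332
G1 X160.354 Y8.676
G1 X168.700 Y46.478
G1 X118.648 Y62.003
G1 X156.729 Y25.964
G1 X65.444 Y52.945
M5
G0 X114.712 Y36.902
M3 S331
G1 X148.872 Y6.113 F2520
G1 X231.112 Y106.148
G1 X199.700 Y68.193
G1 X157.021 Y27.402
M5
G0 X207.386 Y78.433
M3 S331
G1 X216.748 Y82.434 F2520
G1 X42.614 Y66.447
G1 X138.806 Y26.572
G1 X207.386 Y78.433
M5
G0 X0.000 Y0.000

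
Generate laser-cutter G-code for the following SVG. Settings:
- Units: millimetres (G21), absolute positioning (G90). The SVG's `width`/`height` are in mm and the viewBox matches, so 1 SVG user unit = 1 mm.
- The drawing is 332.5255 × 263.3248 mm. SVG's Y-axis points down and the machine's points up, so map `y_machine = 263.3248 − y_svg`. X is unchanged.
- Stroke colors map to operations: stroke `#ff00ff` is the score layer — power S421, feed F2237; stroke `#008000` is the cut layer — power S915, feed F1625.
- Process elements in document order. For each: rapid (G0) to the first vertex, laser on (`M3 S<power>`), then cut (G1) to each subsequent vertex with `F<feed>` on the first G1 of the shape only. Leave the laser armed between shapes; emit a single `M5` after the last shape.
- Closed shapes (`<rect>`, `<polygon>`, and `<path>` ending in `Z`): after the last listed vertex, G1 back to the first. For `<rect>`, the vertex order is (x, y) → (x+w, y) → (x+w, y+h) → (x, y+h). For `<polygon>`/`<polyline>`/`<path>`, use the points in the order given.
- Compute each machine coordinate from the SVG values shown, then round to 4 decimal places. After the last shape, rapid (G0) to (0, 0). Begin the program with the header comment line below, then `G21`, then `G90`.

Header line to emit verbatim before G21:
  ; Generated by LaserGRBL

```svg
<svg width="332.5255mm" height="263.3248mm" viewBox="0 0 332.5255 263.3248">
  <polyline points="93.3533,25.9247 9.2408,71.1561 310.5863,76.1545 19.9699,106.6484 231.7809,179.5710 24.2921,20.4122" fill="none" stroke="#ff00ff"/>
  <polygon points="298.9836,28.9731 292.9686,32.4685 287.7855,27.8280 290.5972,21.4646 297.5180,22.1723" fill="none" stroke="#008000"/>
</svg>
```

1 u = 1 mm; y_m = 263.3248 − y.

[1] `<polyline>` open polyline, #ff00ff→score S421 F2237: (93.3533,237.4001) → (9.2408,192.1687) → (310.5863,187.1703) → (19.9699,156.6764) → (231.7809,83.7538) → (24.2921,242.9126)

[2] `<polygon>` regular polygon, #008000→cut S915 F1625: (298.9836,234.3517) → (292.9686,230.8563) → (287.7855,235.4968) → (290.5972,241.8602) → (297.5180,241.1525) → (298.9836,234.3517) (closed)

; Generated by LaserGRBL
G21
G90
G0 X93.3533 Y237.4001
M3 S421
G1 X9.2408 Y192.1687 F2237
G1 X310.5863 Y187.1703
G1 X19.9699 Y156.6764
G1 X231.7809 Y83.7538
G1 X24.2921 Y242.9126
G0 X298.9836 Y234.3517
M3 S915
G1 X292.9686 Y230.8563 F1625
G1 X287.7855 Y235.4968
G1 X290.5972 Y241.8602
G1 X297.5180 Y241.1525
G1 X298.9836 Y234.3517
M5
G0 X0.0000 Y0.0000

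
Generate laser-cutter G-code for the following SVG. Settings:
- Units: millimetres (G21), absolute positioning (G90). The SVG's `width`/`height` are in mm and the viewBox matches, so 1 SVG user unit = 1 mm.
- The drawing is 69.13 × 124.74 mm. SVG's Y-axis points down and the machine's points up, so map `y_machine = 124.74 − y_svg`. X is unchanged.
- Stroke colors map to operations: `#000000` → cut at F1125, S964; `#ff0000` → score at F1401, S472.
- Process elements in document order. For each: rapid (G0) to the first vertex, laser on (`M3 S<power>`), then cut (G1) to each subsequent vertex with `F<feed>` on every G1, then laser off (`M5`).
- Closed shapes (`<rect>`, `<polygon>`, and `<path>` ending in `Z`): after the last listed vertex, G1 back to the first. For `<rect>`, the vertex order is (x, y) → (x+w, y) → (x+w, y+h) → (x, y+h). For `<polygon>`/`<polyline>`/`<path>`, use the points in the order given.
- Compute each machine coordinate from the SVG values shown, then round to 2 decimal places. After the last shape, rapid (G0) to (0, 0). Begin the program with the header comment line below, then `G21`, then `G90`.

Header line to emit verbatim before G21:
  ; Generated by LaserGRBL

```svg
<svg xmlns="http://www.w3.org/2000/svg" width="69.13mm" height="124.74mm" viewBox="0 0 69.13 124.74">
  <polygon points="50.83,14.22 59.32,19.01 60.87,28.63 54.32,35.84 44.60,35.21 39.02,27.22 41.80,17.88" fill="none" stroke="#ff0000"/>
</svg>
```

; Generated by LaserGRBL
G21
G90
G0 X50.83 Y110.52
M3 S472
G1 X59.32 Y105.73 F1401
G1 X60.87 Y96.11 F1401
G1 X54.32 Y88.90 F1401
G1 X44.60 Y89.53 F1401
G1 X39.02 Y97.52 F1401
G1 X41.80 Y106.86 F1401
G1 X50.83 Y110.52 F1401
M5
G0 X0.00 Y0.00

1 u = 1 mm; y_m = 124.74 − y.

[1] `<polygon>` regular polygon, #ff0000→score S472 F1401: (50.83,110.52) → (59.32,105.73) → (60.87,96.11) → (54.32,88.90) → (44.60,89.53) → (39.02,97.52) → (41.80,106.86) → (50.83,110.52) (closed)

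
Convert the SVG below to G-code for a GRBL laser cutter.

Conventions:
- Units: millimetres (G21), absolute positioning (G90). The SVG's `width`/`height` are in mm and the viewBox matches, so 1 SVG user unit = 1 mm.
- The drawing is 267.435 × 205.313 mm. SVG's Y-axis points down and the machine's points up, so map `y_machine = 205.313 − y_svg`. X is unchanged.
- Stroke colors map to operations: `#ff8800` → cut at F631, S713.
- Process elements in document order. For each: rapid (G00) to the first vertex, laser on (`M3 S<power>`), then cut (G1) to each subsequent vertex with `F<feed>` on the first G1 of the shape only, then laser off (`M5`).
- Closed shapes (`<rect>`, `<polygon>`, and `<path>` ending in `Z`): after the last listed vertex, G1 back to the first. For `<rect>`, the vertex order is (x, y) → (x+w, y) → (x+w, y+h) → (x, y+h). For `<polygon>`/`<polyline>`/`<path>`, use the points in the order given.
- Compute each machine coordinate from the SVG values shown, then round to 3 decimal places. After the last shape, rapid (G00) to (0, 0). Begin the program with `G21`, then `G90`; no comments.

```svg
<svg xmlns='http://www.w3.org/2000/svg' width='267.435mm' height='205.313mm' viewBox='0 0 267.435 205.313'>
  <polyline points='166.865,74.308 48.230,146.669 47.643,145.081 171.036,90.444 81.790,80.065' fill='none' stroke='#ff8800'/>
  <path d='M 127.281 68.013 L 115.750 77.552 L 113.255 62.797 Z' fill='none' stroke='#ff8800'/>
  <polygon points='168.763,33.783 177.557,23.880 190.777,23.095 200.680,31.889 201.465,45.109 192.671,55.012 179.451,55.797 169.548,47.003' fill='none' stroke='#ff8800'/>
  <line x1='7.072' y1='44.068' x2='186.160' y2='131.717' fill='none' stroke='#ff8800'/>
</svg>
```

1 u = 1 mm; y_m = 205.313 − y.

[1] `<polyline>` open polyline, #ff8800→cut S713 F631: (166.865,131.005) → (48.230,58.644) → (47.643,60.232) → (171.036,114.869) → (81.790,125.248)

[2] `<path>` regular polygon, #ff8800→cut S713 F631: (127.281,137.300) → (115.750,127.761) → (113.255,142.516) → (127.281,137.300) (closed)

[3] `<polygon>` regular polygon, #ff8800→cut S713 F631: (168.763,171.530) → (177.557,181.433) → (190.777,182.218) → (200.680,173.424) → (201.465,160.204) → (192.671,150.301) → (179.451,149.516) → (169.548,158.310) → (168.763,171.530) (closed)

[4] `<line>` line segment, #ff8800→cut S713 F631: (7.072,161.245) → (186.160,73.596)

G21
G90
G00 X166.865 Y131.005
M3 S713
G1 X48.230 Y58.644 F631
G1 X47.643 Y60.232
G1 X171.036 Y114.869
G1 X81.790 Y125.248
M5
G00 X127.281 Y137.300
M3 S713
G1 X115.750 Y127.761 F631
G1 X113.255 Y142.516
G1 X127.281 Y137.300
M5
G00 X168.763 Y171.530
M3 S713
G1 X177.557 Y181.433 F631
G1 X190.777 Y182.218
G1 X200.680 Y173.424
G1 X201.465 Y160.204
G1 X192.671 Y150.301
G1 X179.451 Y149.516
G1 X169.548 Y158.310
G1 X168.763 Y171.530
M5
G00 X7.072 Y161.245
M3 S713
G1 X186.160 Y73.596 F631
M5
G00 X0.000 Y0.000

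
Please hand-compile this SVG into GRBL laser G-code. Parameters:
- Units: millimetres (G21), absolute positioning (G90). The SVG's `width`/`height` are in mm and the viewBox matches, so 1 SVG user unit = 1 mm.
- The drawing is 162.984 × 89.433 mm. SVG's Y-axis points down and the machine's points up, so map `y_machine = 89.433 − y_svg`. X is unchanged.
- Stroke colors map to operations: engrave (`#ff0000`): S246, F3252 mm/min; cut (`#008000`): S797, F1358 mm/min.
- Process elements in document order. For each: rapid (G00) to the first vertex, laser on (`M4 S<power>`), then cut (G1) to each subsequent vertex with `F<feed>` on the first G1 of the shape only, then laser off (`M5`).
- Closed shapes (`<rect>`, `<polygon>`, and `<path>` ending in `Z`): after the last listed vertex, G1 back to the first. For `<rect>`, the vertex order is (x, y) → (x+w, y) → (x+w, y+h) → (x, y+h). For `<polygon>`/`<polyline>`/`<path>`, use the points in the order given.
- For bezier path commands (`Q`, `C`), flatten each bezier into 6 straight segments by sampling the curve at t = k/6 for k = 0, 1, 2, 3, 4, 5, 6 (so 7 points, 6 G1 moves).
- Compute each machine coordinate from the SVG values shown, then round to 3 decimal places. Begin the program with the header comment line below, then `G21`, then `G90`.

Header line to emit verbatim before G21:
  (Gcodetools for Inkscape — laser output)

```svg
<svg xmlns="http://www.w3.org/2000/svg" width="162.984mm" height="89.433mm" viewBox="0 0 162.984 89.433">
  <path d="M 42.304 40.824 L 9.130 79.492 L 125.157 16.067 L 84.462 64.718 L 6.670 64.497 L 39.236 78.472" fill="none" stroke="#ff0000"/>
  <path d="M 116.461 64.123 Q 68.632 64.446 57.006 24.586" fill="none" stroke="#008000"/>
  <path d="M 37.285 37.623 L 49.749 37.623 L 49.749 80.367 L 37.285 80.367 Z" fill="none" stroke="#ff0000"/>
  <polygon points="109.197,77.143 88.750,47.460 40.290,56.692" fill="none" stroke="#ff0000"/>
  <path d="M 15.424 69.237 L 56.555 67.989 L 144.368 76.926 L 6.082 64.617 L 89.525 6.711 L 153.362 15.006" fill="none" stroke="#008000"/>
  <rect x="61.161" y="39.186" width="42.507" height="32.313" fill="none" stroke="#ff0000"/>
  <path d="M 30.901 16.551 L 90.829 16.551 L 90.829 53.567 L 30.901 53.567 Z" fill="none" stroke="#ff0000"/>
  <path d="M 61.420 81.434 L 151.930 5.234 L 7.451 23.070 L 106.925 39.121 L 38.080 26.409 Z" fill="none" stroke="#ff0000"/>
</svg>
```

(Gcodetools for Inkscape — laser output)
G21
G90
G00 X42.304 Y48.609
M4 S246
G1 X9.130 Y9.941 F3252
G1 X125.157 Y73.366
G1 X84.462 Y24.715
G1 X6.670 Y24.936
G1 X39.236 Y10.961
M5
G00 X116.461 Y25.310
M4 S797
G1 X101.524 Y26.319 F1358
G1 X88.598 Y29.559
G1 X77.683 Y35.033
G1 X68.779 Y42.738
G1 X61.887 Y52.677
G1 X57.006 Y64.847
M5
G00 X37.285 Y51.810
M4 S246
G1 X49.749 Y51.810 F3252
G1 X49.749 Y9.066
G1 X37.285 Y9.066
G1 X37.285 Y51.810
M5
G00 X109.197 Y12.290
M4 S246
G1 X88.750 Y41.973 F3252
G1 X40.290 Y32.741
G1 X109.197 Y12.290
M5
G00 X15.424 Y20.196
M4 S797
G1 X56.555 Y21.444 F1358
G1 X144.368 Y12.507
G1 X6.082 Y24.816
G1 X89.525 Y82.722
G1 X153.362 Y74.427
M5
G00 X61.161 Y50.247
M4 S246
G1 X103.668 Y50.247 F3252
G1 X103.668 Y17.934
G1 X61.161 Y17.934
G1 X61.161 Y50.247
M5
G00 X30.901 Y72.882
M4 S246
G1 X90.829 Y72.882 F3252
G1 X90.829 Y35.866
G1 X30.901 Y35.866
G1 X30.901 Y72.882
M5
G00 X61.420 Y7.999
M4 S246
G1 X151.930 Y84.199 F3252
G1 X7.451 Y66.363
G1 X106.925 Y50.312
G1 X38.080 Y63.024
G1 X61.420 Y7.999
M5

viewBox `0 0 162.984 89.433` with mm width/height → 1 unit = 1 mm. Flip: y_m = 89.433 − y_svg.

**Shape 1** — `<path>` open polyline, stroke `#ff0000` → engrave (S246, F3252). Machine vertices: (42.304,48.609) → (9.130,9.941) → (125.157,73.366) → (84.462,24.715) → (6.670,24.936) → (39.236,10.961). Open path.

**Shape 2** — `<path>` quadratic bezier, stroke `#008000` → cut (S797, F1358). Control points (SVG): P0=(116.461,64.123), P1=(68.632,64.446), P2=(57.006,24.586); sampled at t=k/6. Machine vertices: (116.461,25.310) → (101.524,26.319) → (88.598,29.559) → (77.683,35.033) → (68.779,42.738) → (61.887,52.677) → (57.006,64.847). Open path.

**Shape 3** — `<path>` rectangle, stroke `#ff0000` → engrave (S246, F3252). Machine vertices: (37.285,51.810) → (49.749,51.810) → (49.749,9.066) → (37.285,9.066) → (37.285,51.810). Closed: final G1 returns to the first vertex.

**Shape 4** — `<polygon>` closed polygon, stroke `#ff0000` → engrave (S246, F3252). Machine vertices: (109.197,12.290) → (88.750,41.973) → (40.290,32.741) → (109.197,12.290). Closed: final G1 returns to the first vertex.

**Shape 5** — `<path>` open polyline, stroke `#008000` → cut (S797, F1358). Machine vertices: (15.424,20.196) → (56.555,21.444) → (144.368,12.507) → (6.082,24.816) → (89.525,82.722) → (153.362,74.427). Open path.

**Shape 6** — `<rect>` rectangle, stroke `#ff0000` → engrave (S246, F3252). Machine vertices: (61.161,50.247) → (103.668,50.247) → (103.668,17.934) → (61.161,17.934) → (61.161,50.247). Closed: final G1 returns to the first vertex.

**Shape 7** — `<path>` rectangle, stroke `#ff0000` → engrave (S246, F3252). Machine vertices: (30.901,72.882) → (90.829,72.882) → (90.829,35.866) → (30.901,35.866) → (30.901,72.882). Closed: final G1 returns to the first vertex.

**Shape 8** — `<path>` closed polygon, stroke `#ff0000` → engrave (S246, F3252). Machine vertices: (61.420,7.999) → (151.930,84.199) → (7.451,66.363) → (106.925,50.312) → (38.080,63.024) → (61.420,7.999). Closed: final G1 returns to the first vertex.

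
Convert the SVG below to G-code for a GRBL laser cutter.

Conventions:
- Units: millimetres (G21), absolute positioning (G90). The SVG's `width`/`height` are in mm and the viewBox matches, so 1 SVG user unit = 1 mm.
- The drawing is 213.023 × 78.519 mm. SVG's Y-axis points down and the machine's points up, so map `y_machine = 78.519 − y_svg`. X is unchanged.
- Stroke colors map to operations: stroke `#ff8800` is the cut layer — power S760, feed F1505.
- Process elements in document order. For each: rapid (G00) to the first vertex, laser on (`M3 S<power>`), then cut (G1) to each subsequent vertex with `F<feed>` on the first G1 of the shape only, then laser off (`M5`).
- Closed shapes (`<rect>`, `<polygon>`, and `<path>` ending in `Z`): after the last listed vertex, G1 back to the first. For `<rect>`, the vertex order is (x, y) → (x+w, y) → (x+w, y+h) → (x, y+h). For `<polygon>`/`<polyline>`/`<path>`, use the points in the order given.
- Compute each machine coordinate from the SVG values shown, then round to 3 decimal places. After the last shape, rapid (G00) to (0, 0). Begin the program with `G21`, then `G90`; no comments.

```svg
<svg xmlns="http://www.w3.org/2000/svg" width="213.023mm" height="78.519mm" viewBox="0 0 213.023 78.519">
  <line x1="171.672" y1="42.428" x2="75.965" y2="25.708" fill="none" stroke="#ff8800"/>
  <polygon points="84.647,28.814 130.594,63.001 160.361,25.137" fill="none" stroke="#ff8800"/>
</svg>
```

Since the viewBox matches the mm dimensions, user units are millimetres directly. The only transform is the Y-flip y_m = 78.519 − y_svg.

Shape 1 is a line segment drawn with `<line>`. Its stroke #ff8800 means cut at S760, F1505. After flipping Y the toolpath is (171.672,36.091) → (75.965,52.811).

Shape 2 is a closed polygon drawn with `<polygon>`. Its stroke #ff8800 means cut at S760, F1505. After flipping Y the toolpath is (84.647,49.705) → (130.594,15.518) → (160.361,53.382) → (84.647,49.705), returning to the start.

G21
G90
G00 X171.672 Y36.091
M3 S760
G1 X75.965 Y52.811 F1505
M5
G00 X84.647 Y49.705
M3 S760
G1 X130.594 Y15.518 F1505
G1 X160.361 Y53.382
G1 X84.647 Y49.705
M5
G00 X0.000 Y0.000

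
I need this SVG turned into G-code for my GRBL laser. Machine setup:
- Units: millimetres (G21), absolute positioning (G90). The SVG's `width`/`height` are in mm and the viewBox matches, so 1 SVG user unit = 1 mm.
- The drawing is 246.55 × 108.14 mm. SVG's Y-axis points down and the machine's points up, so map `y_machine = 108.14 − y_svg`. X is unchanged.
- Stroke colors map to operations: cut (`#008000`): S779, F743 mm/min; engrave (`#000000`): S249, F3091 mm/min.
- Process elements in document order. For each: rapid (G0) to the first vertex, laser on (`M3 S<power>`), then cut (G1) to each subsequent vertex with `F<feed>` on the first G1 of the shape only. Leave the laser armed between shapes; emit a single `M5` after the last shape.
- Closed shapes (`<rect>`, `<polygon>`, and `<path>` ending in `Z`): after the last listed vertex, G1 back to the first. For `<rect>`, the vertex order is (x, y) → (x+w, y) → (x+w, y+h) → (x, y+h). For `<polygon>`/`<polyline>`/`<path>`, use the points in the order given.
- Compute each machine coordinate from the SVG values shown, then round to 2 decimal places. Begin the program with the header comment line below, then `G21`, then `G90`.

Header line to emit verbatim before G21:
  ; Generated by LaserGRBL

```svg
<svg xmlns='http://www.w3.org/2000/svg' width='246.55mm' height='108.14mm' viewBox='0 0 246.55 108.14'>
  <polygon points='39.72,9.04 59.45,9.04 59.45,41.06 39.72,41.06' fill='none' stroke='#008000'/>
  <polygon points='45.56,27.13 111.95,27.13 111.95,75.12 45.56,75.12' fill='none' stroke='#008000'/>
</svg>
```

; Generated by LaserGRBL
G21
G90
G0 X39.72 Y99.10
M3 S779
G1 X59.45 Y99.10 F743
G1 X59.45 Y67.08
G1 X39.72 Y67.08
G1 X39.72 Y99.10
G0 X45.56 Y81.01
M3 S779
G1 X111.95 Y81.01 F743
G1 X111.95 Y33.02
G1 X45.56 Y33.02
G1 X45.56 Y81.01
M5

Since the viewBox matches the mm dimensions, user units are millimetres directly. The only transform is the Y-flip y_m = 108.14 − y_svg.

Shape 1 is a rectangle drawn with `<polygon>`. Its stroke #008000 means cut at S779, F743. After flipping Y the toolpath is (39.72,99.10) → (59.45,99.10) → (59.45,67.08) → (39.72,67.08) → (39.72,99.10), returning to the start.

Shape 2 is a rectangle drawn with `<polygon>`. Its stroke #008000 means cut at S779, F743. After flipping Y the toolpath is (45.56,81.01) → (111.95,81.01) → (111.95,33.02) → (45.56,33.02) → (45.56,81.01), returning to the start.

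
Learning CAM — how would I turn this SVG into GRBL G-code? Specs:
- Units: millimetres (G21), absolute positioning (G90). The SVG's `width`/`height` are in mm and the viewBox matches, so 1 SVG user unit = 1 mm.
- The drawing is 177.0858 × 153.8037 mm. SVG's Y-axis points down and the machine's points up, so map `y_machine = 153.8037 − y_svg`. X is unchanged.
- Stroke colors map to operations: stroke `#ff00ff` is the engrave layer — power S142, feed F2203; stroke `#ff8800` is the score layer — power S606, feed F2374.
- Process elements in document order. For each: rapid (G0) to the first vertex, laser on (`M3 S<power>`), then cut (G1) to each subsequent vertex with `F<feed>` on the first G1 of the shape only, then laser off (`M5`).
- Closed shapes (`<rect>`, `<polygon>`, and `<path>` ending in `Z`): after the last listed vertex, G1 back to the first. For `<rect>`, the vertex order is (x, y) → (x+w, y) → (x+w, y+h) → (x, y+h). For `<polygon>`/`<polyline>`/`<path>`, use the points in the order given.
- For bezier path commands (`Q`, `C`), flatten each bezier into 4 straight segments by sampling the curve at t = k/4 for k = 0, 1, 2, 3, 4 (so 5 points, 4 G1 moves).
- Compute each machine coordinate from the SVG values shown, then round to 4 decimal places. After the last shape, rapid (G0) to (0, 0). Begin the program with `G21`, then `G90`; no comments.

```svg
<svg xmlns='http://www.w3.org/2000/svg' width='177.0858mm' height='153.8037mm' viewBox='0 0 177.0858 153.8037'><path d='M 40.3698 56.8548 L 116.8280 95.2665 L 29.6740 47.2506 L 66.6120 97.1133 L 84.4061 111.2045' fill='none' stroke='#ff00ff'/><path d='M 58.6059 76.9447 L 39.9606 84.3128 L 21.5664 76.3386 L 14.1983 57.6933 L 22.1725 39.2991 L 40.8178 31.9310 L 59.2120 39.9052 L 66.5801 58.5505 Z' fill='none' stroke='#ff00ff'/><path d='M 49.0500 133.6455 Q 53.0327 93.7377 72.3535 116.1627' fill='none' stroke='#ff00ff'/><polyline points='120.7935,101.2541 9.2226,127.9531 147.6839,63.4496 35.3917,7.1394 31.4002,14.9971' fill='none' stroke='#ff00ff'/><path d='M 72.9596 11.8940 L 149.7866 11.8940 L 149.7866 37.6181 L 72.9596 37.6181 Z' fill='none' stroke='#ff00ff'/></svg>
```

1 u = 1 mm; y_m = 153.8037 − y.

[1] `<path>` open polyline, #ff00ff→engrave S142 F2203: (40.3698,96.9489) → (116.8280,58.5372) → (29.6740,106.5531) → (66.6120,56.6904) → (84.4061,42.5992)

[2] `<path>` regular polygon, #ff00ff→engrave S142 F2203: (58.6059,76.8590) → (39.9606,69.4909) → (21.5664,77.4651) → (14.1983,96.1104) → (22.1725,114.5046) → (40.8178,121.8727) → (59.2120,113.8985) → (66.5801,95.2532) → (58.6059,76.8590) (closed)

[3] `<path>` quadratic bezier, #ff00ff→engrave S142 F2203: (49.0500,20.1582) → (52.0000,36.2163) → (56.8672,44.4828) → (63.6517,44.9577) → (72.3535,37.6410)

[4] `<polyline>` open polyline, #ff00ff→engrave S142 F2203: (120.7935,52.5496) → (9.2226,25.8506) → (147.6839,90.3541) → (35.3917,146.6643) → (31.4002,138.8066)

[5] `<path>` rectangle, #ff00ff→engrave S142 F2203: (72.9596,141.9097) → (149.7866,141.9097) → (149.7866,116.1856) → (72.9596,116.1856) → (72.9596,141.9097) (closed)

G21
G90
G0 X40.3698 Y96.9489
M3 S142
G1 X116.8280 Y58.5372 F2203
G1 X29.6740 Y106.5531
G1 X66.6120 Y56.6904
G1 X84.4061 Y42.5992
M5
G0 X58.6059 Y76.8590
M3 S142
G1 X39.9606 Y69.4909 F2203
G1 X21.5664 Y77.4651
G1 X14.1983 Y96.1104
G1 X22.1725 Y114.5046
G1 X40.8178 Y121.8727
G1 X59.2120 Y113.8985
G1 X66.5801 Y95.2532
G1 X58.6059 Y76.8590
M5
G0 X49.0500 Y20.1582
M3 S142
G1 X52.0000 Y36.2163 F2203
G1 X56.8672 Y44.4828
G1 X63.6517 Y44.9577
G1 X72.3535 Y37.6410
M5
G0 X120.7935 Y52.5496
M3 S142
G1 X9.2226 Y25.8506 F2203
G1 X147.6839 Y90.3541
G1 X35.3917 Y146.6643
G1 X31.4002 Y138.8066
M5
G0 X72.9596 Y141.9097
M3 S142
G1 X149.7866 Y141.9097 F2203
G1 X149.7866 Y116.1856
G1 X72.9596 Y116.1856
G1 X72.9596 Y141.9097
M5
G0 X0.0000 Y0.0000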